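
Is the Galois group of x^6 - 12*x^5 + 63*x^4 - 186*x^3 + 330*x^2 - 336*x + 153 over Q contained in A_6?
The polynomial is irreducible of degree 6 over Q. Its discriminant is -16003008, which is not a perfect square. A Galois group lies in the alternating group exactly when the discriminant is a square in Q, so the Galois group (PGL(2,5)) is not contained in A_6.

No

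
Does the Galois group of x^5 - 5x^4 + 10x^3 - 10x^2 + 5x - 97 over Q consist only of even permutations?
No

The polynomial is irreducible of degree 5 over Q. Its discriminant is 265420800000, which is not a perfect square. A Galois group lies in the alternating group exactly when the discriminant is a square in Q, so the Galois group (F_20) is not contained in A_5.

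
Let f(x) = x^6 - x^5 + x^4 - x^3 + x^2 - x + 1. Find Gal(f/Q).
C_6

The polynomial f is an irreducible sextic over Q, so G = Gal(f/Q) is one of the 16 transitive subgroups 6T1, ..., 6T16 of S_6. The discriminant of f is -16807, which is not a perfect square, so G is not contained in A_6. The transitive groups of degree 6 not contained in A_6 are: C_6 (6T1, order 6), S_3 (6T2, order 6), D_6 (6T3, order 12), C_3 x S_3 (6T5, order 18), A_4 x C_2 (6T6, order 24), S_4 (6T8, order 24), S_3 x S_3 (6T9, order 36), S_4 x C_2 (6T11, order 48), (S_3 x S_3) : C_2 (6T13, order 72), PGL(2,5) (6T14, order 120), S_6 (6T16, order 720). By Dedekind's theorem, for a prime p not dividing disc(f) the degrees of the irreducible factors of f mod p form the cycle type of an element of G. Factoring f modulo the 37 such primes p <= 163 (skipping 7, which divides the discriminant), each new pattern first appears at: mod 2: f = (x^3 + x + 1)(x^3 + x^2 + 1), pattern 3+3; mod 3: f = (x^6 + 2x^5 + x^4 + 2x^3 + x^2 + 2x + 1), pattern 6; mod 13: f = (x^2 + 7x + 1)(x^2 + 8x + 1)(x^2 + 10x + 1), pattern 2+2+2; mod 29: f = (x + 7)(x + 16)(x + 20)(x + 23)(x + 24)(x + 25), pattern 1+1+1+1+1+1. No other pattern occurs in this range, so the set of observed cycle types is {3+3, 6, 2+2+2, 1+1+1+1+1+1}. The candidates containing elements of all these cycle types are C_6 (6T1) of order 6, D_6 (6T3) of order 12, C_3 x S_3 (6T5) of order 18, A_4 x C_2 (6T6) of order 24, S_3 x S_3 (6T9) of order 36, S_4 x C_2 (6T11) of order 48, (S_3 x S_3) : C_2 (6T13) of order 72, PGL(2,5) (6T14) of order 120, S_6 (6T16) of order 720; the others are excluded. The observed types are precisely the cycle types that occur in C_6 (6T1). Each of the other remaining candidates has further cycle types, and by the Chebotarev density theorem the matching factorization patterns would occur for a proportion of primes equal to their share of the group: D_6 (6T3) additionally contains elements of type 2+2+1+1 (3 of its 12 elements, about 25% of primes); C_3 x S_3 (6T5) additionally contains elements of type 3+1+1+1 (4 of its 18 elements, about 22% of primes); A_4 x C_2 (6T6) additionally contains elements of type 2+2+1+1, 2+1+1+1+1 (6 of its 24 elements, about 25% of primes); S_3 x S_3 (6T9) additionally contains elements of type 3+1+1+1, 2+2+1+1 (13 of its 36 elements, about 36% of primes); S_4 x C_2 (6T11) additionally contains elements of type 4+2, 4+1+1, 2+2+1+1, 2+1+1+1+1 (24 of its 48 elements, about 50% of primes); (S_3 x S_3) : C_2 (6T13) additionally contains elements of type 4+2, 3+2+1, 3+1+1+1, 2+2+1+1, 2+1+1+1+1 (49 of its 72 elements, about 68% of primes); PGL(2,5) (6T14) additionally contains elements of type 5+1, 4+1+1, 2+2+1+1 (69 of its 120 elements, about 58% of primes); S_6 (6T16) additionally contains elements of type 5+1, 4+2, 4+1+1, 3+2+1, 3+1+1+1, 2+2+1+1, 2+1+1+1+1 (544 of its 720 elements, about 76% of primes). None of the 37 primes tested shows any such pattern (for each of these groups the chance of that is below 10^-4), which rules them out. Hence G = C_6 (6T1), of order 6.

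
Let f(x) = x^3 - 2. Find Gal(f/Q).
The polynomial is an irreducible cubic over Q and its discriminant is -108, which is not a perfect square. For an irreducible cubic, a non-square discriminant gives Galois group S_3.

S_3, the symmetric group on 3 letters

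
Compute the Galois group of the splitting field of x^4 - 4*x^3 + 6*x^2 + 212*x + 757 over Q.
A_4

The polynomial is an irreducible quartic over Q and its discriminant is 176319369216 = 419904^2, a perfect square, so the Galois group is contained in A_4. The resolvent cubic y^3 - 6*y^2 - 3876*y - 38888 is irreducible over Q. An irreducible resolvent with square discriminant gives A_4.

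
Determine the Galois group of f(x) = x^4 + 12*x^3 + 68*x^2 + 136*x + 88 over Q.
The polynomial is an irreducible quartic over Q and its discriminant is 9834496 = 3136^2, a perfect square, so the Galois group is contained in A_4. The resolvent cubic y^3 - 68*y^2 + 1280*y - 7232 is irreducible over Q. An irreducible resolvent with square discriminant gives A_4.

A_4 (order 12)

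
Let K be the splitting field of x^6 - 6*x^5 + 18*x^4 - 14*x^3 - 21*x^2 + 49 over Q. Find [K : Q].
120

The degree of the splitting field over Q equals the order of the Galois group, so first determine the group. The polynomial f is an irreducible sextic over Q, so G = Gal(f/Q) is one of the 16 transitive subgroups 6T1, ..., 6T16 of S_6. The discriminant of f is -28010528989632, which is not a perfect square, so G is not contained in A_6. The transitive groups of degree 6 not contained in A_6 are: C_6 (6T1, order 6), S_3 (6T2, order 6), D_6 (6T3, order 12), C_3 x S_3 (6T5, order 18), A_4 x C_2 (6T6, order 24), S_4 (6T8, order 24), S_3 x S_3 (6T9, order 36), S_4 x C_2 (6T11, order 48), (S_3 x S_3) : C_2 (6T13, order 72), PGL(2,5) (6T14, order 120), S_6 (6T16, order 720). By Dedekind's theorem, for a prime p not dividing disc(f) the degrees of the irreducible factors of f mod p form the cycle type of an element of G. Factoring f modulo the 21 such primes p <= 89 (skipping 2, 3, 7, which divide the discriminant), each new pattern first appears at: mod 5: f = (x^6 + 4x^5 + 3x^4 + x^3 + 4x^2 + 4), pattern 6; mod 11: f = (x + 3)(x^5 + 2x^4 + x^3 + 5x^2 + 8x + 9), pattern 5+1; mod 13: f = (x + 4)(x + 11)(x^4 + 5x^3 + 3x^2 + 7x + 2), pattern 4+1+1; mod 23: f = (x + 2)(x + 15)(x^2 + 3x + 9)(x^2 + 20x + 11), pattern 2+2+1+1; mod 43: f = (x^3 + 40x^2 + 3x + 30)(x^3 + 40x^2 + 6x + 26), pattern 3+3; mod 61: f = (x^2 + 26x + 40)(x^2 + 44x + 36)(x^2 + 46x + 31), pattern 2+2+2. No other pattern occurs in this range, so the set of observed cycle types is {6, 5+1, 4+1+1, 2+2+1+1, 3+3, 2+2+2}. The candidates containing elements of all these cycle types are PGL(2,5) (6T14) of order 120, S_6 (6T16) of order 720; the others are excluded. The observed types are precisely the cycle types that occur in PGL(2,5) (6T14) (apart from the identity). Each of the other remaining candidates has further cycle types, and by the Chebotarev density theorem the matching factorization patterns would occur for a proportion of primes equal to their share of the group: S_6 (6T16) additionally contains elements of type 4+2, 3+2+1, 3+1+1+1, 2+1+1+1+1 (265 of its 720 elements, about 37% of primes). None of the 21 primes tested shows any such pattern (for each of these groups the chance of that is below 10^-4), which rules them out. Hence G = PGL(2,5) (6T14), of order 120. The Galois group PGL(2,5) (6T14) has order 120, so the splitting field has degree 120 over Q.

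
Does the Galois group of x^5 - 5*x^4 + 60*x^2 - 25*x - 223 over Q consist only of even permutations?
The polynomial is irreducible of degree 5 over Q. Its discriminant is 1327104000000 = 1152000^2, a perfect square. A Galois group lies in the alternating group exactly when the discriminant is a square in Q, so the Galois group (D_5) is contained in A_5.

Yes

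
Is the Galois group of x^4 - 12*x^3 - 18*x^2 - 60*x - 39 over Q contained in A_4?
No

The polynomial is irreducible of degree 4 over Q. Its discriminant is -1811939328, which is not a perfect square. A Galois group lies in the alternating group exactly when the discriminant is a square in Q, so the Galois group (D_4) is not contained in A_4.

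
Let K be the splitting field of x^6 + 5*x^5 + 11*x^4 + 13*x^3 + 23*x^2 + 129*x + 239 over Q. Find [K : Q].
The degree of the splitting field over Q equals the order of the Galois group, so first determine the group. The polynomial f is an irreducible sextic over Q, so G = Gal(f/Q) is one of the 16 transitive subgroups 6T1, ..., 6T16 of S_6. The discriminant of f is -3074760881305687, which is not a perfect square, so G is not contained in A_6. The transitive groups of degree 6 not contained in A_6 are: C_6 (6T1, order 6), S_3 (6T2, order 6), D_6 (6T3, order 12), C_3 x S_3 (6T5, order 18), A_4 x C_2 (6T6, order 24), S_4 (6T8, order 24), S_3 x S_3 (6T9, order 36), S_4 x C_2 (6T11, order 48), (S_3 x S_3) : C_2 (6T13, order 72), PGL(2,5) (6T14, order 120), S_6 (6T16, order 720). By Dedekind's theorem, for a prime p not dividing disc(f) the degrees of the irreducible factors of f mod p form the cycle type of an element of G. Factoring f modulo the 37 such primes p <= 173 (skipping 7, 29, 43, which divide the discriminant), each new pattern first appears at: mod 2: f = (x^3 + x + 1)(x^3 + x^2 + 1), pattern 3+3; mod 3: f = (x^6 + 2x^5 + 2x^4 + x^3 + 2x^2 + 2), pattern 6; mod 13: f = (x^2 + 2x + 12)(x^2 + 8x + 9)(x^2 + 8x + 11), pattern 2+2+2; mod 71: f = (x + 13)(x + 35)(x + 54)(x + 55)(x + 65)(x + 67), pattern 1+1+1+1+1+1. No other pattern occurs in this range, so the set of observed cycle types is {3+3, 6, 2+2+2, 1+1+1+1+1+1}. The candidates containing elements of all these cycle types are C_6 (6T1) of order 6, D_6 (6T3) of order 12, C_3 x S_3 (6T5) of order 18, A_4 x C_2 (6T6) of order 24, S_3 x S_3 (6T9) of order 36, S_4 x C_2 (6T11) of order 48, (S_3 x S_3) : C_2 (6T13) of order 72, PGL(2,5) (6T14) of order 120, S_6 (6T16) of order 720; the others are excluded. The observed types are precisely the cycle types that occur in C_6 (6T1). Each of the other remaining candidates has further cycle types, and by the Chebotarev density theorem the matching factorization patterns would occur for a proportion of primes equal to their share of the group: D_6 (6T3) additionally contains elements of type 2+2+1+1 (3 of its 12 elements, about 25% of primes); C_3 x S_3 (6T5) additionally contains elements of type 3+1+1+1 (4 of its 18 elements, about 22% of primes); A_4 x C_2 (6T6) additionally contains elements of type 2+2+1+1, 2+1+1+1+1 (6 of its 24 elements, about 25% of primes); S_3 x S_3 (6T9) additionally contains elements of type 3+1+1+1, 2+2+1+1 (13 of its 36 elements, about 36% of primes); S_4 x C_2 (6T11) additionally contains elements of type 4+2, 4+1+1, 2+2+1+1, 2+1+1+1+1 (24 of its 48 elements, about 50% of primes); (S_3 x S_3) : C_2 (6T13) additionally contains elements of type 4+2, 3+2+1, 3+1+1+1, 2+2+1+1, 2+1+1+1+1 (49 of its 72 elements, about 68% of primes); PGL(2,5) (6T14) additionally contains elements of type 5+1, 4+1+1, 2+2+1+1 (69 of its 120 elements, about 58% of primes); S_6 (6T16) additionally contains elements of type 5+1, 4+2, 4+1+1, 3+2+1, 3+1+1+1, 2+2+1+1, 2+1+1+1+1 (544 of its 720 elements, about 76% of primes). None of the 37 primes tested shows any such pattern (for each of these groups the chance of that is below 10^-4), which rules them out. Hence G = C_6 (6T1), of order 6. The Galois group C_6 (6T1) has order 6, so the splitting field has degree 6 over Q.

6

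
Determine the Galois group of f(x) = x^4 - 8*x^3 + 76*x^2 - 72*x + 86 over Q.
The polynomial is an irreducible quartic over Q and its discriminant is 16044853248, which is not a perfect square, so the Galois group is not contained in A_4. The resolvent cubic y^3 - 76*y^2 + 232*y + 15456 has exactly one rational root, so the Galois group is C_4 or D_4. The quartic remains irreducible over Q(sqrt(disc)), so the group is D_4.

D_4 (order 8)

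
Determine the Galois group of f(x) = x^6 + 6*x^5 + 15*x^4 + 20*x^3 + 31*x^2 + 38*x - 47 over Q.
S_4, S_4(6d), the S_4-action on 6 points inside A_6

The polynomial f is an irreducible sextic over Q, so G = Gal(f/Q) is one of the 16 transitive subgroups 6T1, ..., 6T16 of S_6. The discriminant of f is 66039417143296 = 8126464^2, a perfect square, so G is contained in A_6. The transitive groups of degree 6 contained in A_6 are: A_4 (6T4, order 12), S_4 (6T7, order 24), (C_3 x C_3) : C_4 (6T10, order 36), PSL(2,5) (6T12, order 60), A_6 (6T15, order 360). By Dedekind's theorem, for a prime p not dividing disc(f) the degrees of the irreducible factors of f mod p form the cycle type of an element of G. Factoring f modulo the 79 such primes p <= 419 (skipping 2, 31, which divide the discriminant), each new pattern first appears at: mod 3: f = (x^2 + 2x + 2)(x^4 + x^3 + 2x^2 + 2x + 2), pattern 4+2; mod 5: f = (x^3 + 4x + 2)(x^3 + x^2 + x + 4), pattern 3+3; mod 11: f = (x + 6)(x + 7)(x^2 + 5x + 10)(x^2 + 10x + 4), pattern 2+2+1+1; mod 67: f = (x + 5)(x + 7)(x + 23)(x + 46)(x + 62)(x + 64), pattern 1+1+1+1+1+1. No other pattern occurs in this range, so the set of observed cycle types is {4+2, 3+3, 2+2+1+1, 1+1+1+1+1+1}. The candidates containing elements of all these cycle types are S_4 (6T7) of order 24, (C_3 x C_3) : C_4 (6T10) of order 36, A_6 (6T15) of order 360; the others are excluded. The observed types are precisely the cycle types that occur in S_4 (6T7). Each of the other remaining candidates has further cycle types, and by the Chebotarev density theorem the matching factorization patterns would occur for a proportion of primes equal to their share of the group: (C_3 x C_3) : C_4 (6T10) additionally contains elements of type 3+1+1+1 (4 of its 36 elements, about 11% of primes); A_6 (6T15) additionally contains elements of type 5+1, 3+1+1+1 (184 of its 360 elements, about 51% of primes). None of the 79 primes tested shows any such pattern (for each of these groups the chance of that is below 10^-4), which rules them out. Hence G = S_4 (6T7), of order 24.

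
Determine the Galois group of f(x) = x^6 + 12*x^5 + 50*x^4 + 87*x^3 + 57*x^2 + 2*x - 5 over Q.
PSL(2,5)

The polynomial f is an irreducible sextic over Q, so G = Gal(f/Q) is one of the 16 transitive subgroups 6T1, ..., 6T16 of S_6. The discriminant of f is 30991489 = 5567^2, a perfect square, so G is contained in A_6. The transitive groups of degree 6 contained in A_6 are: A_4 (6T4, order 12), S_4 (6T7, order 24), (C_3 x C_3) : C_4 (6T10, order 36), PSL(2,5) (6T12, order 60), A_6 (6T15, order 360). By Dedekind's theorem, for a prime p not dividing disc(f) the degrees of the irreducible factors of f mod p form the cycle type of an element of G. Factoring f modulo the 21 such primes p <= 79 (skipping 19, which divides the discriminant), each new pattern first appears at: mod 2: f = (x + 1)(x^5 + x^4 + x^3 + x + 1), pattern 5+1; mod 7: f = (x^3 + x^2 + 3x + 5)(x^3 + 4x^2 + x + 6), pattern 3+3; mod 61: f = (x + 4)(x + 26)(x^2 + 50x + 13)(x^2 + 54x + 30), pattern 2+2+1+1. No other pattern occurs in this range, so the set of observed cycle types is {5+1, 3+3, 2+2+1+1}. The candidates containing elements of all these cycle types are PSL(2,5) (6T12) of order 60, A_6 (6T15) of order 360; the others are excluded. The observed types are precisely the cycle types that occur in PSL(2,5) (6T12) (apart from the identity). Each of the other remaining candidates has further cycle types, and by the Chebotarev density theorem the matching factorization patterns would occur for a proportion of primes equal to their share of the group: A_6 (6T15) additionally contains elements of type 4+2, 3+1+1+1 (130 of its 360 elements, about 36% of primes). None of the 21 primes tested shows any such pattern (for each of these groups the chance of that is below 10^-4), which rules them out. Hence G = PSL(2,5) (6T12), of order 60.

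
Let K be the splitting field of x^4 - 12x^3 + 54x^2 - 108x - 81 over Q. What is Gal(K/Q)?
D_4 (also written D4)

The polynomial is an irreducible quartic over Q and its discriminant is -1088391168, which is not a perfect square, so the Galois group is not contained in A_4. The resolvent cubic y^3 - 54*y^2 + 1620*y - 17496 has exactly one rational root, so the Galois group is C_4 or D_4. The quartic remains irreducible over Q(sqrt(disc)), so the group is D_4.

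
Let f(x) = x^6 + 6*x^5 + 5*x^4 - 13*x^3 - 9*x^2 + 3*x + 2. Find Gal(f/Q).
PSL(2,5)

The polynomial f is an irreducible sextic over Q, so G = Gal(f/Q) is one of the 16 transitive subgroups 6T1, ..., 6T16 of S_6. The discriminant of f is 30991489 = 5567^2, a perfect square, so G is contained in A_6. The transitive groups of degree 6 contained in A_6 are: A_4 (6T4, order 12), S_4 (6T7, order 24), (C_3 x C_3) : C_4 (6T10, order 36), PSL(2,5) (6T12, order 60), A_6 (6T15, order 360). By Dedekind's theorem, for a prime p not dividing disc(f) the degrees of the irreducible factors of f mod p form the cycle type of an element of G. Factoring f modulo the 21 such primes p <= 79 (skipping 19, which divides the discriminant), each new pattern first appears at: mod 2: f = (x)(x^5 + x^3 + x^2 + x + 1), pattern 5+1; mod 7: f = (x^3 + x^2 + 3x + 1)(x^3 + 5x^2 + 4x + 2), pattern 3+3; mod 61: f = (x + 3)(x + 25)(x^2 + 48x + 25)(x^2 + 52x + 38), pattern 2+2+1+1. No other pattern occurs in this range, so the set of observed cycle types is {5+1, 3+3, 2+2+1+1}. The candidates containing elements of all these cycle types are PSL(2,5) (6T12) of order 60, A_6 (6T15) of order 360; the others are excluded. The observed types are precisely the cycle types that occur in PSL(2,5) (6T12) (apart from the identity). Each of the other remaining candidates has further cycle types, and by the Chebotarev density theorem the matching factorization patterns would occur for a proportion of primes equal to their share of the group: A_6 (6T15) additionally contains elements of type 4+2, 3+1+1+1 (130 of its 360 elements, about 36% of primes). None of the 21 primes tested shows any such pattern (for each of these groups the chance of that is below 10^-4), which rules them out. Hence G = PSL(2,5) (6T12), of order 60.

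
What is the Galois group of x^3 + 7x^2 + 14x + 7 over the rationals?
3T1: C_3

The polynomial is an irreducible cubic over Q and its discriminant is 49 = 7^2, a perfect square. For an irreducible cubic, a square discriminant forces the Galois group to be A_3, the cyclic group of order 3.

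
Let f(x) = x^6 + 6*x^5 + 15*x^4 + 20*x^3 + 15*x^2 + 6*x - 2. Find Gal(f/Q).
D_6, the dihedral group of order 12

The polynomial f is an irreducible sextic over Q, so G = Gal(f/Q) is one of the 16 transitive subgroups 6T1, ..., 6T16 of S_6. The discriminant of f is 11337408, which is not a perfect square, so G is not contained in A_6. The transitive groups of degree 6 not contained in A_6 are: C_6 (6T1, order 6), S_3 (6T2, order 6), D_6 (6T3, order 12), C_3 x S_3 (6T5, order 18), A_4 x C_2 (6T6, order 24), S_4 (6T8, order 24), S_3 x S_3 (6T9, order 36), S_4 x C_2 (6T11, order 48), (S_3 x S_3) : C_2 (6T13, order 72), PGL(2,5) (6T14, order 120), S_6 (6T16, order 720). By Dedekind's theorem, for a prime p not dividing disc(f) the degrees of the irreducible factors of f mod p form the cycle type of an element of G. Factoring f modulo the 79 such primes p <= 419 (skipping 2, 3, which divide the discriminant), each new pattern first appears at: mod 5: f = (x^2 + 2)(x^2 + 2x + 4)(x^2 + 4x + 1), pattern 2+2+2; mod 7: f = (x^6 + 6x^5 + x^4 + 6x^3 + x^2 + 6x + 5), pattern 6; mod 11: f = (x + 4)(x + 9)(x^2 + 5x + 2)(x^2 + 10x + 7), pattern 2+2+1+1; mod 13: f = (x^3 + 3x^2 + 3x + 5)(x^3 + 3x^2 + 3x + 10), pattern 3+3; mod 61: f = (x + 3)(x + 27)(x + 29)(x + 34)(x + 36)(x + 60), pattern 1+1+1+1+1+1. No other pattern occurs in this range, so the set of observed cycle types is {2+2+2, 6, 2+2+1+1, 3+3, 1+1+1+1+1+1}. The candidates containing elements of all these cycle types are D_6 (6T3) of order 12, A_4 x C_2 (6T6) of order 24, S_3 x S_3 (6T9) of order 36, S_4 x C_2 (6T11) of order 48, (S_3 x S_3) : C_2 (6T13) of order 72, PGL(2,5) (6T14) of order 120, S_6 (6T16) of order 720; the others are excluded. The observed types are precisely the cycle types that occur in D_6 (6T3). Each of the other remaining candidates has further cycle types, and by the Chebotarev density theorem the matching factorization patterns would occur for a proportion of primes equal to their share of the group: A_4 x C_2 (6T6) additionally contains elements of type 2+1+1+1+1 (3 of its 24 elements, about 12% of primes); S_3 x S_3 (6T9) additionally contains elements of type 3+1+1+1 (4 of its 36 elements, about 11% of primes); S_4 x C_2 (6T11) additionally contains elements of type 4+2, 4+1+1, 2+1+1+1+1 (15 of its 48 elements, about 31% of primes); (S_3 x S_3) : C_2 (6T13) additionally contains elements of type 4+2, 3+2+1, 3+1+1+1, 2+1+1+1+1 (40 of its 72 elements, about 56% of primes); PGL(2,5) (6T14) additionally contains elements of type 5+1, 4+1+1 (54 of its 120 elements, about 45% of primes); S_6 (6T16) additionally contains elements of type 5+1, 4+2, 4+1+1, 3+2+1, 3+1+1+1, 2+1+1+1+1 (499 of its 720 elements, about 69% of primes). None of the 79 primes tested shows any such pattern (for each of these groups the chance of that is below 10^-4), which rules them out. Hence G = D_6 (6T3), of order 12.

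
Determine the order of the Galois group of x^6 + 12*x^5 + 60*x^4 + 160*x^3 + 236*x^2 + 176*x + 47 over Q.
The degree of the splitting field over Q equals the order of the Galois group, so first determine the group. The polynomial f is an irreducible sextic over Q, so G = Gal(f/Q) is one of the 16 transitive subgroups 6T1, ..., 6T16 of S_6. The discriminant of f is 3356224 = 1832^2, a perfect square, so G is contained in A_6. The transitive groups of degree 6 contained in A_6 are: A_4 (6T4, order 12), S_4 (6T7, order 24), (C_3 x C_3) : C_4 (6T10, order 36), PSL(2,5) (6T12, order 60), A_6 (6T15, order 360). By Dedekind's theorem, for a prime p not dividing disc(f) the degrees of the irreducible factors of f mod p form the cycle type of an element of G. Factoring f modulo the 79 such primes p <= 419 (skipping 2, 229, which divide the discriminant), each new pattern first appears at: mod 3: f = (x^3 + x^2 + 2)(x^3 + 2x^2 + x + 1), pattern 3+3; mod 7: f = (x^2 + 4x + 1)(x^4 + x^3 + 6x^2 + 2x + 5), pattern 4+2; mod 23: f = (x + 11)(x + 16)(x^2 + 3x + 20)(x^2 + 5x + 1), pattern 2+2+1+1; mod 193: f = (x + 89)(x + 92)(x + 95)(x + 102)(x + 105)(x + 108), pattern 1+1+1+1+1+1. No other pattern occurs in this range, so the set of observed cycle types is {3+3, 4+2, 2+2+1+1, 1+1+1+1+1+1}. The candidates containing elements of all these cycle types are S_4 (6T7) of order 24, (C_3 x C_3) : C_4 (6T10) of order 36, A_6 (6T15) of order 360; the others are excluded. The observed types are precisely the cycle types that occur in S_4 (6T7). Each of the other remaining candidates has further cycle types, and by the Chebotarev density theorem the matching factorization patterns would occur for a proportion of primes equal to their share of the group: (C_3 x C_3) : C_4 (6T10) additionally contains elements of type 3+1+1+1 (4 of its 36 elements, about 11% of primes); A_6 (6T15) additionally contains elements of type 5+1, 3+1+1+1 (184 of its 360 elements, about 51% of primes). None of the 79 primes tested shows any such pattern (for each of these groups the chance of that is below 10^-4), which rules them out. Hence G = S_4 (6T7), of order 24. The Galois group S_4 (6T7) has order 24, so the splitting field has degree 24 over Q.

24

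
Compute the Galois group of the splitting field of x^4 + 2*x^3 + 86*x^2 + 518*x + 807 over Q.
The polynomial is an irreducible quartic over Q and its discriminant is 112632729664 = 335608^2, a perfect square, so the Galois group is contained in A_4. The resolvent cubic y^3 - 86*y^2 - 2192*y + 6056 is irreducible over Q. An irreducible resolvent with square discriminant gives A_4.

4T4: A_4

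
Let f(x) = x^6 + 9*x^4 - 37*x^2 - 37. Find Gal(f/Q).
S_4, S_4(6c), the S_4-action on 6 points not in A_6

The polynomial f is an irreducible sextic over Q, so G = Gal(f/Q) is one of the 16 transitive subgroups 6T1, ..., 6T16 of S_6. The discriminant of f is 870211913777152, which is not a perfect square, so G is not contained in A_6. The transitive groups of degree 6 not contained in A_6 are: C_6 (6T1, order 6), S_3 (6T2, order 6), D_6 (6T3, order 12), C_3 x S_3 (6T5, order 18), A_4 x C_2 (6T6, order 24), S_4 (6T8, order 24), S_3 x S_3 (6T9, order 36), S_4 x C_2 (6T11, order 48), (S_3 x S_3) : C_2 (6T13, order 72), PGL(2,5) (6T14, order 120), S_6 (6T16, order 720). By Dedekind's theorem, for a prime p not dividing disc(f) the degrees of the irreducible factors of f mod p form the cycle type of an element of G. Factoring f modulo the 22 such primes p <= 89 (skipping 2, 37, which divide the discriminant), each new pattern first appears at: mod 3: f = (x^3 + x^2 + 2x + 1)(x^3 + 2x^2 + 2x + 2), pattern 3+3; mod 5: f = (x^2 + 2)(x^2 + 2x + 3)(x^2 + 3x + 3), pattern 2+2+2; mod 17: f = (x + 3)(x + 14)(x^4 + x^2 + 6), pattern 4+1+1; mod 67: f = (x + 9)(x + 58)(x^2 + 25)(x^2 + 65), pattern 2+2+1+1. No other pattern occurs in this range, so the set of observed cycle types is {3+3, 2+2+2, 4+1+1, 2+2+1+1}. The candidates containing elements of all these cycle types are S_4 (6T8) of order 24, S_4 x C_2 (6T11) of order 48, PGL(2,5) (6T14) of order 120, S_6 (6T16) of order 720; the others are excluded. The observed types are precisely the cycle types that occur in S_4 (6T8) (apart from the identity). Each of the other remaining candidates has further cycle types, and by the Chebotarev density theorem the matching factorization patterns would occur for a proportion of primes equal to their share of the group: S_4 x C_2 (6T11) additionally contains elements of type 6, 4+2, 2+1+1+1+1 (17 of its 48 elements, about 35% of primes); PGL(2,5) (6T14) additionally contains elements of type 6, 5+1 (44 of its 120 elements, about 37% of primes); S_6 (6T16) additionally contains elements of type 6, 5+1, 4+2, 3+2+1, 3+1+1+1, 2+1+1+1+1 (529 of its 720 elements, about 73% of primes). None of the 22 primes tested shows any such pattern (for each of these groups the chance of that is below 10^-4), which rules them out. Hence G = S_4 (6T8), of order 24.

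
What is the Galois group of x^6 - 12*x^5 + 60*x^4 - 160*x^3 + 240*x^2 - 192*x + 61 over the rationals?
The polynomial f is an irreducible sextic over Q, so G = Gal(f/Q) is one of the 16 transitive subgroups 6T1, ..., 6T16 of S_6. The discriminant of f is 11337408, which is not a perfect square, so G is not contained in A_6. The transitive groups of degree 6 not contained in A_6 are: C_6 (6T1, order 6), S_3 (6T2, order 6), D_6 (6T3, order 12), C_3 x S_3 (6T5, order 18), A_4 x C_2 (6T6, order 24), S_4 (6T8, order 24), S_3 x S_3 (6T9, order 36), S_4 x C_2 (6T11, order 48), (S_3 x S_3) : C_2 (6T13, order 72), PGL(2,5) (6T14, order 120), S_6 (6T16, order 720). By Dedekind's theorem, for a prime p not dividing disc(f) the degrees of the irreducible factors of f mod p form the cycle type of an element of G. Factoring f modulo the 79 such primes p <= 419 (skipping 2, 3, which divide the discriminant), each new pattern first appears at: mod 5: f = (x^2 + x + 2)(x^2 + 3x + 3)(x^2 + 4x + 1), pattern 2+2+2; mod 7: f = (x^6 + 2x^5 + 4x^4 + x^3 + 2x^2 + 4x + 5), pattern 6; mod 11: f = (x + 1)(x + 6)(x^2 + 4x + 8)(x^2 + 10x + 7), pattern 2+2+1+1; mod 13: f = (x^3 + 7x^2 + 12x + 1)(x^3 + 7x^2 + 12x + 9), pattern 3+3; mod 61: f = (x)(x + 24)(x + 26)(x + 31)(x + 33)(x + 57), pattern 1+1+1+1+1+1. No other pattern occurs in this range, so the set of observed cycle types is {2+2+2, 6, 2+2+1+1, 3+3, 1+1+1+1+1+1}. The candidates containing elements of all these cycle types are D_6 (6T3) of order 12, A_4 x C_2 (6T6) of order 24, S_3 x S_3 (6T9) of order 36, S_4 x C_2 (6T11) of order 48, (S_3 x S_3) : C_2 (6T13) of order 72, PGL(2,5) (6T14) of order 120, S_6 (6T16) of order 720; the others are excluded. The observed types are precisely the cycle types that occur in D_6 (6T3). Each of the other remaining candidates has further cycle types, and by the Chebotarev density theorem the matching factorization patterns would occur for a proportion of primes equal to their share of the group: A_4 x C_2 (6T6) additionally contains elements of type 2+1+1+1+1 (3 of its 24 elements, about 12% of primes); S_3 x S_3 (6T9) additionally contains elements of type 3+1+1+1 (4 of its 36 elements, about 11% of primes); S_4 x C_2 (6T11) additionally contains elements of type 4+2, 4+1+1, 2+1+1+1+1 (15 of its 48 elements, about 31% of primes); (S_3 x S_3) : C_2 (6T13) additionally contains elements of type 4+2, 3+2+1, 3+1+1+1, 2+1+1+1+1 (40 of its 72 elements, about 56% of primes); PGL(2,5) (6T14) additionally contains elements of type 5+1, 4+1+1 (54 of its 120 elements, about 45% of primes); S_6 (6T16) additionally contains elements of type 5+1, 4+2, 4+1+1, 3+2+1, 3+1+1+1, 2+1+1+1+1 (499 of its 720 elements, about 69% of primes). None of the 79 primes tested shows any such pattern (for each of these groups the chance of that is below 10^-4), which rules them out. Hence G = D_6 (6T3), of order 12.

D_6 (also written D6)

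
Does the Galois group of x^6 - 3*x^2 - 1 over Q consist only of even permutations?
The polynomial is irreducible of degree 6 over Q. Its discriminant is 419904 = 648^2, a perfect square. A Galois group lies in the alternating group exactly when the discriminant is a square in Q, so the Galois group (A_4) is contained in A_6.

Yes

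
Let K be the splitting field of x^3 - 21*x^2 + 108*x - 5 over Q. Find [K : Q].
The degree of the splitting field over Q equals the order of the Galois group, so first determine the group. The polynomial is an irreducible cubic over Q and its discriminant is 123201 = 351^2, a perfect square. For an irreducible cubic, a square discriminant forces the Galois group to be A_3, the cyclic group of order 3. The Galois group C_3 (3T1) has order 3, so the splitting field has degree 3 over Q.

3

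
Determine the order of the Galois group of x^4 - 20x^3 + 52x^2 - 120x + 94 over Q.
8

The degree of the splitting field over Q equals the order of the Galois group, so first determine the group. The polynomial is an irreducible quartic over Q and its discriminant is -7294526464, which is not a perfect square, so the Galois group is not contained in A_4. The resolvent cubic y^3 - 52*y^2 + 2024*y - 32448 has exactly one rational root, so the Galois group is C_4 or D_4. The quartic remains irreducible over Q(sqrt(disc)), so the group is D_4. The Galois group D_4 (4T3) has order 8, so the splitting field has degree 8 over Q.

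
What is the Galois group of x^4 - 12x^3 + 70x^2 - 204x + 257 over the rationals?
C_4, the cyclic group of order 4

The polynomial is an irreducible quartic over Q and its discriminant is 8388608, which is not a perfect square, so the Galois group is not contained in A_4. The resolvent cubic y^3 - 70*y^2 + 1420*y - 6664 has exactly one rational root, so the Galois group is C_4 or D_4. The quartic becomes reducible over Q(sqrt(disc)), so the group is C_4.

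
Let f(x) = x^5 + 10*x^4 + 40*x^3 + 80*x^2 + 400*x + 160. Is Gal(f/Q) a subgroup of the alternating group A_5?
The polynomial is irreducible of degree 5 over Q. Its discriminant is 1073741824000000 = 32768000^2, a perfect square. A Galois group lies in the alternating group exactly when the discriminant is a square in Q, so the Galois group (A_5) is contained in A_5.

Yes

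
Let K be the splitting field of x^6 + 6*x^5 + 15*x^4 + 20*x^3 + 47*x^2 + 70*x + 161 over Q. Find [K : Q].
48

The degree of the splitting field over Q equals the order of the Galois group, so first determine the group. The polynomial f is an irreducible sextic over Q, so G = Gal(f/Q) is one of the 16 transitive subgroups 6T1, ..., 6T16 of S_6. The discriminant of f is -2693803488051200, which is not a perfect square, so G is not contained in A_6. The transitive groups of degree 6 not contained in A_6 are: C_6 (6T1, order 6), S_3 (6T2, order 6), D_6 (6T3, order 12), C_3 x S_3 (6T5, order 18), A_4 x C_2 (6T6, order 24), S_4 (6T8, order 24), S_3 x S_3 (6T9, order 36), S_4 x C_2 (6T11, order 48), (S_3 x S_3) : C_2 (6T13, order 72), PGL(2,5) (6T14, order 120), S_6 (6T16, order 720). By Dedekind's theorem, for a prime p not dividing disc(f) the degrees of the irreducible factors of f mod p form the cycle type of an element of G. Factoring f modulo the 17 such primes p <= 71 (skipping 2, 5, 7, which divide the discriminant), each new pattern first appears at: mod 3: f = (x^3 + x^2 + x + 2)(x^3 + 2x^2 + 1), pattern 3+3; mod 13: f = (x^6 + 6x^5 + 2x^4 + 7x^3 + 8x^2 + 5x + 5), pattern 6; mod 19: f = (x^2 + 2x + 2)(x^4 + 4x^3 + 5x^2 + 2x + 14), pattern 4+2; mod 23: f = (x)(x + 2)(x^4 + 4x^3 + 7x^2 + 6x + 12), pattern 4+1+1; mod 53: f = (x^2 + 2x + 22)(x^2 + 24x + 16)(x^2 + 33x + 25), pattern 2+2+2; mod 59: f = (x + 9)(x + 52)(x^2 + 12x + 34)(x^2 + 51x + 14), pattern 2+2+1+1; mod 71: f = (x + 17)(x + 23)(x + 50)(x + 56)(x^2 + 2x + 31), pattern 2+1+1+1+1. No other pattern occurs in this range, so the set of observed cycle types is {3+3, 6, 4+2, 4+1+1, 2+2+2, 2+2+1+1, 2+1+1+1+1}. The candidates containing elements of all these cycle types are S_4 x C_2 (6T11) of order 48, S_6 (6T16) of order 720; the others are excluded. The observed types are precisely the cycle types that occur in S_4 x C_2 (6T11) (apart from the identity). Each of the other remaining candidates has further cycle types, and by the Chebotarev density theorem the matching factorization patterns would occur for a proportion of primes equal to their share of the group: S_6 (6T16) additionally contains elements of type 5+1, 3+2+1, 3+1+1+1 (304 of its 720 elements, about 42% of primes). None of the 17 primes tested shows any such pattern (for each of these groups the chance of that is below 10^-4), which rules them out. Hence G = S_4 x C_2 (6T11), of order 48. The Galois group S_4 x C_2 (6T11) has order 48, so the splitting field has degree 48 over Q.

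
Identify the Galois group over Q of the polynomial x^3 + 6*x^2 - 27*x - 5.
3T1: C_3

The polynomial is an irreducible cubic over Q and its discriminant is 123201 = 351^2, a perfect square. For an irreducible cubic, a square discriminant forces the Galois group to be A_3, the cyclic group of order 3.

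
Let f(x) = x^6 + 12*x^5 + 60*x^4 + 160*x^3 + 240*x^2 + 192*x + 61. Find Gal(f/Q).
6T3: D_6

The polynomial f is an irreducible sextic over Q, so G = Gal(f/Q) is one of the 16 transitive subgroups 6T1, ..., 6T16 of S_6. The discriminant of f is 11337408, which is not a perfect square, so G is not contained in A_6. The transitive groups of degree 6 not contained in A_6 are: C_6 (6T1, order 6), S_3 (6T2, order 6), D_6 (6T3, order 12), C_3 x S_3 (6T5, order 18), A_4 x C_2 (6T6, order 24), S_4 (6T8, order 24), S_3 x S_3 (6T9, order 36), S_4 x C_2 (6T11, order 48), (S_3 x S_3) : C_2 (6T13, order 72), PGL(2,5) (6T14, order 120), S_6 (6T16, order 720). By Dedekind's theorem, for a prime p not dividing disc(f) the degrees of the irreducible factors of f mod p form the cycle type of an element of G. Factoring f modulo the 79 such primes p <= 419 (skipping 2, 3, which divide the discriminant), each new pattern first appears at: mod 5: f = (x^2 + x + 1)(x^2 + 2x + 3)(x^2 + 4x + 2), pattern 2+2+2; mod 7: f = (x^6 + 5x^5 + 4x^4 + 6x^3 + 2x^2 + 3x + 5), pattern 6; mod 11: f = (x + 5)(x + 10)(x^2 + x + 7)(x^2 + 7x + 8), pattern 2+2+1+1; mod 13: f = (x^3 + 6x^2 + 12x + 4)(x^3 + 6x^2 + 12x + 12), pattern 3+3; mod 61: f = (x)(x + 4)(x + 28)(x + 30)(x + 35)(x + 37), pattern 1+1+1+1+1+1. No other pattern occurs in this range, so the set of observed cycle types is {2+2+2, 6, 2+2+1+1, 3+3, 1+1+1+1+1+1}. The candidates containing elements of all these cycle types are D_6 (6T3) of order 12, A_4 x C_2 (6T6) of order 24, S_3 x S_3 (6T9) of order 36, S_4 x C_2 (6T11) of order 48, (S_3 x S_3) : C_2 (6T13) of order 72, PGL(2,5) (6T14) of order 120, S_6 (6T16) of order 720; the others are excluded. The observed types are precisely the cycle types that occur in D_6 (6T3). Each of the other remaining candidates has further cycle types, and by the Chebotarev density theorem the matching factorization patterns would occur for a proportion of primes equal to their share of the group: A_4 x C_2 (6T6) additionally contains elements of type 2+1+1+1+1 (3 of its 24 elements, about 12% of primes); S_3 x S_3 (6T9) additionally contains elements of type 3+1+1+1 (4 of its 36 elements, about 11% of primes); S_4 x C_2 (6T11) additionally contains elements of type 4+2, 4+1+1, 2+1+1+1+1 (15 of its 48 elements, about 31% of primes); (S_3 x S_3) : C_2 (6T13) additionally contains elements of type 4+2, 3+2+1, 3+1+1+1, 2+1+1+1+1 (40 of its 72 elements, about 56% of primes); PGL(2,5) (6T14) additionally contains elements of type 5+1, 4+1+1 (54 of its 120 elements, about 45% of primes); S_6 (6T16) additionally contains elements of type 5+1, 4+2, 4+1+1, 3+2+1, 3+1+1+1, 2+1+1+1+1 (499 of its 720 elements, about 69% of primes). None of the 79 primes tested shows any such pattern (for each of these groups the chance of that is below 10^-4), which rules them out. Hence G = D_6 (6T3), of order 12.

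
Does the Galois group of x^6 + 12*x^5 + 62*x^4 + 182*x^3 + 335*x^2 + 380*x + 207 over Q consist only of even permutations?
The polynomial is irreducible of degree 6 over Q. Its discriminant is -7441984, which is not a perfect square. A Galois group lies in the alternating group exactly when the discriminant is a square in Q, so the Galois group (S_4 x C_2) is not contained in A_6.

No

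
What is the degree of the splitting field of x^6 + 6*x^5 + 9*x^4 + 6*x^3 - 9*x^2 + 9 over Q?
36

The degree of the splitting field over Q equals the order of the Galois group, so first determine the group. The polynomial f is an irreducible sextic over Q, so G = Gal(f/Q) is one of the 16 transitive subgroups 6T1, ..., 6T16 of S_6. The discriminant of f is 297538935552, which is not a perfect square, so G is not contained in A_6. The transitive groups of degree 6 not contained in A_6 are: C_6 (6T1, order 6), S_3 (6T2, order 6), D_6 (6T3, order 12), C_3 x S_3 (6T5, order 18), A_4 x C_2 (6T6, order 24), S_4 (6T8, order 24), S_3 x S_3 (6T9, order 36), S_4 x C_2 (6T11, order 48), (S_3 x S_3) : C_2 (6T13, order 72), PGL(2,5) (6T14, order 120), S_6 (6T16, order 720). By Dedekind's theorem, for a prime p not dividing disc(f) the degrees of the irreducible factors of f mod p form the cycle type of an element of G. Factoring f modulo the 23 such primes p <= 97 (skipping 2, 3, which divide the discriminant), each new pattern first appears at: mod 5: f = (x^6 + x^5 + 4x^4 + x^3 + x^2 + 4), pattern 6; mod 11: f = (x + 7)(x + 10)(x^2 + 4x + 8)(x^2 + 7x + 2), pattern 2+2+1+1; mod 13: f = (x + 3)(x + 5)(x + 8)(x^3 + 3x^2 + 12x + 3), pattern 3+1+1+1; mod 31: f = (x^2 + 6x + 11)(x^2 + 10x + 14)(x^2 + 21x + 22), pattern 2+2+2; mod 97: f = (x^3 + 3x^2 + 30x + 3)(x^3 + 3x^2 + 67x + 3), pattern 3+3. No other pattern occurs in this range, so the set of observed cycle types is {6, 2+2+1+1, 3+1+1+1, 2+2+2, 3+3}. The candidates containing elements of all these cycle types are S_3 x S_3 (6T9) of order 36, (S_3 x S_3) : C_2 (6T13) of order 72, S_6 (6T16) of order 720; the others are excluded. The observed types are precisely the cycle types that occur in S_3 x S_3 (6T9) (apart from the identity). Each of the other remaining candidates has further cycle types, and by the Chebotarev density theorem the matching factorization patterns would occur for a proportion of primes equal to their share of the group: (S_3 x S_3) : C_2 (6T13) additionally contains elements of type 4+2, 3+2+1, 2+1+1+1+1 (36 of its 72 elements, about 50% of primes); S_6 (6T16) additionally contains elements of type 5+1, 4+2, 4+1+1, 3+2+1, 2+1+1+1+1 (459 of its 720 elements, about 64% of primes). None of the 23 primes tested shows any such pattern (for each of these groups the chance of that is below 10^-4), which rules them out. Hence G = S_3 x S_3 (6T9), of order 36. The Galois group S_3 x S_3 (6T9) has order 36, so the splitting field has degree 36 over Q.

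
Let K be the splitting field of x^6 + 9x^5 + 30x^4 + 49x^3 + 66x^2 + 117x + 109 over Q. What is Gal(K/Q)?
6T2: S_3

The polynomial f is an irreducible sextic over Q, so G = Gal(f/Q) is one of the 16 transitive subgroups 6T1, ..., 6T16 of S_6. The discriminant of f is -67744512, which is not a perfect square, so G is not contained in A_6. The transitive groups of degree 6 not contained in A_6 are: C_6 (6T1, order 6), S_3 (6T2, order 6), D_6 (6T3, order 12), C_3 x S_3 (6T5, order 18), A_4 x C_2 (6T6, order 24), S_4 (6T8, order 24), S_3 x S_3 (6T9, order 36), S_4 x C_2 (6T11, order 48), (S_3 x S_3) : C_2 (6T13, order 72), PGL(2,5) (6T14, order 120), S_6 (6T16, order 720). By Dedekind's theorem, for a prime p not dividing disc(f) the degrees of the irreducible factors of f mod p form the cycle type of an element of G. Factoring f modulo the 23 such primes p <= 101 (skipping 2, 3, 11, which divide the discriminant), each new pattern first appears at: mod 5: f = (x^2 + 2x + 3)(x^2 + 3x + 4)(x^2 + 4x + 2), pattern 2+2+2; mod 7: f = (x^3 + x + 1)(x^3 + 2x^2 + x + 4), pattern 3+3; mod 31: f = (x + 1)(x + 15)(x + 16)(x + 18)(x + 25)(x + 27), pattern 1+1+1+1+1+1. No other pattern occurs in this range, so the set of observed cycle types is {2+2+2, 3+3, 1+1+1+1+1+1}. The candidates containing elements of all these cycle types are C_6 (6T1) of order 6, S_3 (6T2) of order 6, D_6 (6T3) of order 12, C_3 x S_3 (6T5) of order 18, A_4 x C_2 (6T6) of order 24, S_4 (6T8) of order 24, S_3 x S_3 (6T9) of order 36, S_4 x C_2 (6T11) of order 48, (S_3 x S_3) : C_2 (6T13) of order 72, PGL(2,5) (6T14) of order 120, S_6 (6T16) of order 720; the others are excluded. The observed types are precisely the cycle types that occur in S_3 (6T2). Each of the other remaining candidates has further cycle types, and by the Chebotarev density theorem the matching factorization patterns would occur for a proportion of primes equal to their share of the group: C_6 (6T1) additionally contains elements of type 6 (2 of its 6 elements, about 33% of primes); D_6 (6T3) additionally contains elements of type 6, 2+2+1+1 (5 of its 12 elements, about 42% of primes); C_3 x S_3 (6T5) additionally contains elements of type 6, 3+1+1+1 (10 of its 18 elements, about 56% of primes); A_4 x C_2 (6T6) additionally contains elements of type 6, 2+2+1+1, 2+1+1+1+1 (14 of its 24 elements, about 58% of primes); S_4 (6T8) additionally contains elements of type 4+1+1, 2+2+1+1 (9 of its 24 elements, about 38% of primes); S_3 x S_3 (6T9) additionally contains elements of type 6, 3+1+1+1, 2+2+1+1 (25 of its 36 elements, about 69% of primes); S_4 x C_2 (6T11) additionally contains elements of type 6, 4+2, 4+1+1, 2+2+1+1, 2+1+1+1+1 (32 of its 48 elements, about 67% of primes); (S_3 x S_3) : C_2 (6T13) additionally contains elements of type 6, 4+2, 3+2+1, 3+1+1+1, 2+2+1+1, 2+1+1+1+1 (61 of its 72 elements, about 85% of primes); PGL(2,5) (6T14) additionally contains elements of type 6, 5+1, 4+1+1, 2+2+1+1 (89 of its 120 elements, about 74% of primes); S_6 (6T16) additionally contains elements of type 6, 5+1, 4+2, 4+1+1, 3+2+1, 3+1+1+1, 2+2+1+1, 2+1+1+1+1 (664 of its 720 elements, about 92% of primes). None of the 23 primes tested shows any such pattern (for each of these groups the chance of that is below 10^-4), which rules them out. Hence G = S_3 (6T2), of order 6.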